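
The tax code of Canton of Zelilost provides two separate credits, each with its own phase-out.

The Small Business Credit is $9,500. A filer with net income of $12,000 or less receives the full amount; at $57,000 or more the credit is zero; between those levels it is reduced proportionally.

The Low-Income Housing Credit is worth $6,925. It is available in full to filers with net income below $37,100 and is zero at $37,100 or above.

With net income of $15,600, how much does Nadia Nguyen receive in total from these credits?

Small Business Credit: $15,600 is $3,600 into a $45,000 phase-out range, leaving 41,400/45,000 of the credit: $9,500 × 41,400/45,000 = $8,740.
Low-Income Housing Credit: $15,600 is below the $37,100 cutoff, so the full $6,925 applies.
Total: $8,740 + $6,925 = $15,665.

$15,665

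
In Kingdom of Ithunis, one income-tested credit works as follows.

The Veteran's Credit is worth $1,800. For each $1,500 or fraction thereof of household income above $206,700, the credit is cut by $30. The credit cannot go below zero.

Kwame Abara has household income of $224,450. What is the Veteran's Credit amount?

$1,440

Veteran's Credit: income exceeds $206,700 by $17,750, which is 12 full-or-partial $1,500 increments; reduction = 12 × $30 = $360, leaving $1,440.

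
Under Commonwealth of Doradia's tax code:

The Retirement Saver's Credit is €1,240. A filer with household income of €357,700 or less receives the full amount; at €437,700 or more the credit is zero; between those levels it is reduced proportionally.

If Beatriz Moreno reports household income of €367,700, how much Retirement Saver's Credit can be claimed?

€1,085

Retirement Saver's Credit: €367,700 is €10,000 into a €80,000 phase-out range, leaving 70,000/80,000 of the credit: €1,240 × 70,000/80,000 = €1,085.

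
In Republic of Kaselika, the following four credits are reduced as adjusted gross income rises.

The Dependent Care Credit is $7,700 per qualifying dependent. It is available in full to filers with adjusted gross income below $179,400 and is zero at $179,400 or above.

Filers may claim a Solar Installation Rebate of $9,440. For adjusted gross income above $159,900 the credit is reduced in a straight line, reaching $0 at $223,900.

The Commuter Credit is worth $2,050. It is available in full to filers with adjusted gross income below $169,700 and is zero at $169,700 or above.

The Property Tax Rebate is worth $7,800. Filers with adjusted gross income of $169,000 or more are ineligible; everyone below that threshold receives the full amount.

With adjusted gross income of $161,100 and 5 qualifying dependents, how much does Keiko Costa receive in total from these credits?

$57,613

Dependent Care Credit: base = 5 × $7,700 = $38,500. $161,100 is below the $179,400 cutoff, so the full $38,500 applies.
Solar Installation Rebate: $161,100 is $1,200 into a $64,000 phase-out range, leaving 62,800/64,000 of the credit: $9,440 × 62,800/64,000 = $9,263.
Commuter Credit: $161,100 is below the $169,700 cutoff, so the full $2,050 applies.
Property Tax Rebate: $161,100 is below the $169,000 cutoff, so the full $7,800 applies.
Total: $38,500 + $9,263 + $2,050 + $7,800 = $57,613.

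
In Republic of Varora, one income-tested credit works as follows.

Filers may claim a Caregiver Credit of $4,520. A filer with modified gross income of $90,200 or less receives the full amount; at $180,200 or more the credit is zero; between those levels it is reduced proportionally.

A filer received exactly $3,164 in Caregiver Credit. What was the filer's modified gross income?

$3,164 is 3,164/4,520 of the full $4,520, so 1,356/4,520 of the $90,000 range has been used: income = $90,200 + $90,000 × 1,356/4,520 = $117,200.

$117,200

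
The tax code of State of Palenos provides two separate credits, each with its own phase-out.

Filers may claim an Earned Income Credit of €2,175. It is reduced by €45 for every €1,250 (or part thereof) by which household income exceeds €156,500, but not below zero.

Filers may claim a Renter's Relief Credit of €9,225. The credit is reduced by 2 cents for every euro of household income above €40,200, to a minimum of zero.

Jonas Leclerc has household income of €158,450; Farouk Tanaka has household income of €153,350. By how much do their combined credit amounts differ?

€192

Jonas (€158,450): Earned Income Credit: income exceeds €156,500 by €1,950, which is 2 full-or-partial €1,250 increments; reduction = 2 × €45 = €90, leaving €2,085. Renter's Relief Credit: 2% of the €118,250 excess over €40,200 is €2,365; credit = €9,225 − €2,365 = €6,860. total €2,085 + €6,860 = €8,945
Farouk (€153,350): Earned Income Credit: €153,350 is at or below the €156,500 threshold, so the full €2,175 applies. Renter's Relief Credit: 2% of the €113,150 excess over €40,200 is €2,263; credit = €9,225 − €2,263 = €6,962. total €2,175 + €6,962 = €9,137
Difference: |€8,945 − €9,137| = €192.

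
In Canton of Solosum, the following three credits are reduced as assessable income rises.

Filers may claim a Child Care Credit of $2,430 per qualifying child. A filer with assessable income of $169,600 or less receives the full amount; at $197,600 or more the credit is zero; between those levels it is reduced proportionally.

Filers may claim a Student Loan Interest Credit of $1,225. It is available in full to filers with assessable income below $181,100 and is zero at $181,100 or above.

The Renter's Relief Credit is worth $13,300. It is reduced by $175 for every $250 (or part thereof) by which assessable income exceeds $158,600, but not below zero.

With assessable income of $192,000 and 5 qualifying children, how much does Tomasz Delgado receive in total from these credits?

$2,430

Child Care Credit: base = 5 × $2,430 = $12,150. $192,000 is $22,400 into a $28,000 phase-out range, leaving 5,600/28,000 of the credit: $12,150 × 5,600/28,000 = $2,430.
Student Loan Interest Credit: $192,000 meets or exceeds the $181,100 cutoff, so the credit is $0.
Renter's Relief Credit: income exceeds $158,600 by $33,400 → 134 increments × $175 = $23,450 ≥ base, so the credit is $0.
Total: $2,430 + $0 + $0 = $2,430.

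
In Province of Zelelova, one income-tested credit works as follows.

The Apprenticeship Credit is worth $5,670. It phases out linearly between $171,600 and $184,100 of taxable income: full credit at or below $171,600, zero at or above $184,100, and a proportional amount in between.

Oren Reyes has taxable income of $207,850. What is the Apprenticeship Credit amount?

Apprenticeship Credit: $207,850 is at or above $184,100, so the credit is $0.

$0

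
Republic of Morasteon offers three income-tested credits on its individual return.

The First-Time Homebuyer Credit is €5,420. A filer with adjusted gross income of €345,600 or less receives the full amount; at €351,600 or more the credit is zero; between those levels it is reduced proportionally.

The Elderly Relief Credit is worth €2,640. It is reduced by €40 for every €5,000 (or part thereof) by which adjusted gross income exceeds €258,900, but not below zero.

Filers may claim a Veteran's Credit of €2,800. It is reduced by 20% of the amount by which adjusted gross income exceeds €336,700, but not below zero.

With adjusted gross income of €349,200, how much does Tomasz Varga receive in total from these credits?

First-Time Homebuyer Credit: €349,200 is €3,600 into a €6,000 phase-out range, leaving 2,400/6,000 of the credit: €5,420 × 2,400/6,000 = €2,168.
Elderly Relief Credit: income exceeds €258,900 by €90,300, which is 19 full-or-partial €5,000 increments; reduction = 19 × €40 = €760, leaving €1,880.
Veteran's Credit: 20% of the €12,500 excess over €336,700 is €2,500; credit = €2,800 − €2,500 = €300.
Total: €2,168 + €1,880 + €300 = €4,348.

€4,348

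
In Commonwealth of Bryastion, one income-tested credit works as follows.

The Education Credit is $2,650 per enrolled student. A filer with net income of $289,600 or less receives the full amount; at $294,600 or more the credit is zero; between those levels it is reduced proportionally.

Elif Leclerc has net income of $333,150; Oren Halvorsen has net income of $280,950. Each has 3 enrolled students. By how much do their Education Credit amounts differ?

Elif ($333,150): Education Credit: base = 3 × $2,650 = $7,950. $333,150 is at or above $294,600, so the credit is $0.
Oren ($280,950): Education Credit: base = 3 × $2,650 = $7,950. $280,950 is at or below the $289,600 threshold, so the full $7,950 applies.
Difference: |$0 − $7,950| = $7,950.

$7,950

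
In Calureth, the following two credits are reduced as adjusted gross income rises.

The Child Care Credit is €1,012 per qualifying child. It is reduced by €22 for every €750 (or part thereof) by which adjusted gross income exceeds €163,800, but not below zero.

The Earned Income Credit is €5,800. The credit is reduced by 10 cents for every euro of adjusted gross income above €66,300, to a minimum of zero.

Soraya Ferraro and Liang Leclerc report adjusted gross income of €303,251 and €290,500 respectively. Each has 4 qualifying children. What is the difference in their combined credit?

Soraya (€303,251): Child Care Credit: base = 4 × €1,012 = €4,048. income exceeds €163,800 by €139,451 → 186 increments × €22 = €4,092 ≥ base, so the credit is €0. Earned Income Credit: 10% of the €236,951 excess over €66,300 is €23,695.10 ≥ base, so the credit is €0. total €0 + €0 = €0
Liang (€290,500): Child Care Credit: base = 4 × €1,012 = €4,048. income exceeds €163,800 by €126,700, which is 169 full-or-partial €750 increments; reduction = 169 × €22 = €3,718, leaving €330. Earned Income Credit: 10% of the €224,200 excess over €66,300 is €22,420 ≥ base, so the credit is €0. total €330 + €0 = €330
Difference: |€0 − €330| = €330.

€330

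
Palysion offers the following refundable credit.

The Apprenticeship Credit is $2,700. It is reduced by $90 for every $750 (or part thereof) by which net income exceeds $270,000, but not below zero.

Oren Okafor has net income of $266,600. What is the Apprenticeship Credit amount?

Apprenticeship Credit: $266,600 is at or below the $270,000 threshold, so the full $2,700 applies.

$2,700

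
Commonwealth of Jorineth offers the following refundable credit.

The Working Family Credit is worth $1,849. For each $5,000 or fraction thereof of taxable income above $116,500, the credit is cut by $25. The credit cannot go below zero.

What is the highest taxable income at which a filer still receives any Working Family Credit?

After 73 increments the reduction is 73 × $25 = $1,825, leaving $24; one more increment wipes it out. Increment 73 ends at excess 73 × $5,000 = $365,000, so the highest qualifying income is $116,500 + $365,000 = $481,500.

$481,500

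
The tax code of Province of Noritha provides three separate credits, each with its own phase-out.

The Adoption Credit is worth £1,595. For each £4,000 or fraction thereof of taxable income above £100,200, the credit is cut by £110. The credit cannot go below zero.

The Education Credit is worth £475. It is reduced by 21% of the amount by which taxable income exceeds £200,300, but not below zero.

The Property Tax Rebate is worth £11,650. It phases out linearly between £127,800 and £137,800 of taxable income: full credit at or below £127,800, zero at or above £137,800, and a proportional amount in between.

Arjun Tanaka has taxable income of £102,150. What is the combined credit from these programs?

£13,610

Adoption Credit: income exceeds £100,200 by £1,950, which is 1 full-or-partial £4,000 increment; reduction = 1 × £110 = £110, leaving £1,485.
Education Credit: £102,150 is at or below the £200,300 threshold, so the full £475 applies.
Property Tax Rebate: £102,150 is at or below the £127,800 threshold, so the full £11,650 applies.
Total: £1,485 + £475 + £11,650 = £13,610.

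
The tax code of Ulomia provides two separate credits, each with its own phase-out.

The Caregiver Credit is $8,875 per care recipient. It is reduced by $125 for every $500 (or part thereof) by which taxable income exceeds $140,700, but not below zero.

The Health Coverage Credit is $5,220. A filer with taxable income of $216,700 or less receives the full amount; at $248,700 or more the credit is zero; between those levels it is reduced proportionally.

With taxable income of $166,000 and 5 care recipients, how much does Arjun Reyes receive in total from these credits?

Caregiver Credit: base = 5 × $8,875 = $44,375. income exceeds $140,700 by $25,300, which is 51 full-or-partial $500 increments; reduction = 51 × $125 = $6,375, leaving $38,000.
Health Coverage Credit: $166,000 is at or below the $216,700 threshold, so the full $5,220 applies.
Total: $38,000 + $5,220 = $43,220.

$43,220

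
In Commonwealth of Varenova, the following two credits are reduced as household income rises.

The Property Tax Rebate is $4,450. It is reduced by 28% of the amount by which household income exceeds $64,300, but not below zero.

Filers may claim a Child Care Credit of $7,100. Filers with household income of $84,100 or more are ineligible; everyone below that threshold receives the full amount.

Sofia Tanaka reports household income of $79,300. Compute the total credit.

Property Tax Rebate: 28% of the $15,000 excess over $64,300 is $4,200; credit = $4,450 − $4,200 = $250.
Child Care Credit: $79,300 is below the $84,100 cutoff, so the full $7,100 applies.
Total: $250 + $7,100 = $7,350.

$7,350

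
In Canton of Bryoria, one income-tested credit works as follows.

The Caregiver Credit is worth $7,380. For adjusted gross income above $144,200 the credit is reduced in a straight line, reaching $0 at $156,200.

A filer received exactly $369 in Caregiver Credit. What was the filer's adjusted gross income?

$369 is 369/7,380 of the full $7,380, so 7,011/7,380 of the $12,000 range has been used: income = $144,200 + $12,000 × 7,011/7,380 = $155,600.

$155,600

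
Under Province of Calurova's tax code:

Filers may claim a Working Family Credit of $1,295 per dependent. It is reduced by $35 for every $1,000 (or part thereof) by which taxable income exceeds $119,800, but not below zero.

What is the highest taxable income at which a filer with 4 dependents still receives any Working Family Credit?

$266,800

Full credit = 4 × $1,295 = $5,180.
After 147 increments the reduction is 147 × $35 = $5,145, leaving $35; one more increment wipes it out. Increment 147 ends at excess 147 × $1,000 = $147,000, so the highest qualifying income is $119,800 + $147,000 = $266,800.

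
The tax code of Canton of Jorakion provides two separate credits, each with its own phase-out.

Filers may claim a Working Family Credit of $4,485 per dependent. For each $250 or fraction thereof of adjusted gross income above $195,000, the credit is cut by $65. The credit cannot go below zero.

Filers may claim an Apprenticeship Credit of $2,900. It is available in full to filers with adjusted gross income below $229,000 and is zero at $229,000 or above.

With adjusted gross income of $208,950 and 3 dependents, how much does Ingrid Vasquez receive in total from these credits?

Working Family Credit: base = 3 × $4,485 = $13,455. income exceeds $195,000 by $13,950, which is 56 full-or-partial $250 increments; reduction = 56 × $65 = $3,640, leaving $9,815.
Apprenticeship Credit: $208,950 is below the $229,000 cutoff, so the full $2,900 applies.
Total: $9,815 + $2,900 = $12,715.

$12,715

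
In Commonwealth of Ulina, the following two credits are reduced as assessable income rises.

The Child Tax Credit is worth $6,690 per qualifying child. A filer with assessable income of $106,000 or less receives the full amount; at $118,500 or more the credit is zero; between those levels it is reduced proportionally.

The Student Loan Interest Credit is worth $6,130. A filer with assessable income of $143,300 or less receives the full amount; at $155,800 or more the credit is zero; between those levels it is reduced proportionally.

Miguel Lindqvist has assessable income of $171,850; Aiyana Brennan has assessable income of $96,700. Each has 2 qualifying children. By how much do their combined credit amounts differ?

$19,510

Miguel ($171,850): Child Tax Credit: base = 2 × $6,690 = $13,380. $171,850 is at or above $118,500, so the credit is $0. Student Loan Interest Credit: $171,850 is at or above $155,800, so the credit is $0. total $0 + $0 = $0
Aiyana ($96,700): Child Tax Credit: base = 2 × $6,690 = $13,380. $96,700 is at or below the $106,000 threshold, so the full $13,380 applies. Student Loan Interest Credit: $96,700 is at or below the $143,300 threshold, so the full $6,130 applies. total $13,380 + $6,130 = $19,510
Difference: |$0 − $19,510| = $19,510.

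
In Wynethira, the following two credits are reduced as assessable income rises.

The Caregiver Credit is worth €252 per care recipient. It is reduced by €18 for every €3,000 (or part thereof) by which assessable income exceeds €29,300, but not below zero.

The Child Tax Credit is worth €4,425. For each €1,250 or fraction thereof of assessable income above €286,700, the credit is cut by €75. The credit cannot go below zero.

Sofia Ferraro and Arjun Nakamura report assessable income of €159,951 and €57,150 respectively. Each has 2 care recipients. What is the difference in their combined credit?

€324

Sofia (€159,951): Caregiver Credit: base = 2 × €252 = €504. income exceeds €29,300 by €130,651 → 44 increments × €18 = €792 ≥ base, so the credit is €0. Child Tax Credit: €159,951 is at or below the €286,700 threshold, so the full €4,425 applies. total €0 + €4,425 = €4,425
Arjun (€57,150): Caregiver Credit: base = 2 × €252 = €504. income exceeds €29,300 by €27,850, which is 10 full-or-partial €3,000 increments; reduction = 10 × €18 = €180, leaving €324. Child Tax Credit: €57,150 is at or below the €286,700 threshold, so the full €4,425 applies. total €324 + €4,425 = €4,749
Difference: |€4,425 − €4,749| = €324.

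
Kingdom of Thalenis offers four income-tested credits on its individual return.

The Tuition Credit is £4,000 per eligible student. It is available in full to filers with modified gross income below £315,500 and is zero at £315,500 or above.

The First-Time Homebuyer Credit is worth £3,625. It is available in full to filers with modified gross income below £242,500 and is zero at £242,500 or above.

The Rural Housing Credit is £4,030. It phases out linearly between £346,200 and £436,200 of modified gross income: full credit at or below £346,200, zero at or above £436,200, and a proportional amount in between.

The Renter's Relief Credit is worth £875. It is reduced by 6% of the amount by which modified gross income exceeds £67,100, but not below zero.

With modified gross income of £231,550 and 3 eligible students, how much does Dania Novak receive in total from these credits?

£19,655

Tuition Credit: base = 3 × £4,000 = £12,000. £231,550 is below the £315,500 cutoff, so the full £12,000 applies.
First-Time Homebuyer Credit: £231,550 is below the £242,500 cutoff, so the full £3,625 applies.
Rural Housing Credit: £231,550 is at or below the £346,200 threshold, so the full £4,030 applies.
Renter's Relief Credit: 6% of the £164,450 excess over £67,100 is £9,867 ≥ base, so the credit is £0.
Total: £12,000 + £3,625 + £4,030 + £0 = £19,655.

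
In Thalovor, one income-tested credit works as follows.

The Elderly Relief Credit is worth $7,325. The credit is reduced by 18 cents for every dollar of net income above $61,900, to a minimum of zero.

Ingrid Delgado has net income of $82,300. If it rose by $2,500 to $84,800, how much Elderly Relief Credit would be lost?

At $82,300 — 18% of the $20,400 excess over $61,900 is $3,672; credit = $7,325 − $3,672 = $3,653.
At $84,800 — 18% of the $22,900 excess over $61,900 is $4,122; credit = $7,325 − $4,122 = $3,203.
Lost: $3,653 − $3,203 = $450.

$450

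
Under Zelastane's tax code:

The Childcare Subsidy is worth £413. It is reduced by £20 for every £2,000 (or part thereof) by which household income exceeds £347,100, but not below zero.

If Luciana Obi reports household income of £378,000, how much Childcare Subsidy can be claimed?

Childcare Subsidy: income exceeds £347,100 by £30,900, which is 16 full-or-partial £2,000 increments; reduction = 16 × £20 = £320, leaving £93.

£93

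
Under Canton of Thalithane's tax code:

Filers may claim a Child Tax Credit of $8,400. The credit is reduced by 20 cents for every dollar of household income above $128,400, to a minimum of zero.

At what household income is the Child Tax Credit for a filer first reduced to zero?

$170,400

The credit falls by 20% of each dollar above $128,400, so it reaches zero when the excess is $8,400 / 20% = $42,000: income = $128,400 + $42,000 = $170,400.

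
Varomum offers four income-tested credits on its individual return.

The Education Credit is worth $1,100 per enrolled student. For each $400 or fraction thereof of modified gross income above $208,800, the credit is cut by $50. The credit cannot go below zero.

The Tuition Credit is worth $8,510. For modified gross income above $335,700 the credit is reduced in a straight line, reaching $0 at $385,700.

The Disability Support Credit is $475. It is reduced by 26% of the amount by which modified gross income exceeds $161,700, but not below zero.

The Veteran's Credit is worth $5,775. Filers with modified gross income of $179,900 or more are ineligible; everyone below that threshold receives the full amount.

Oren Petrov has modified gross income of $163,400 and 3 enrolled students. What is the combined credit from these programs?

$17,618

Education Credit: base = 3 × $1,100 = $3,300. $163,400 is at or below the $208,800 threshold, so the full $3,300 applies.
Tuition Credit: $163,400 is at or below the $335,700 threshold, so the full $8,510 applies.
Disability Support Credit: 26% of the $1,700 excess over $161,700 is $442; credit = $475 − $442 = $33.
Veteran's Credit: $163,400 is below the $179,900 cutoff, so the full $5,775 applies.
Total: $3,300 + $8,510 + $33 + $5,775 = $17,618.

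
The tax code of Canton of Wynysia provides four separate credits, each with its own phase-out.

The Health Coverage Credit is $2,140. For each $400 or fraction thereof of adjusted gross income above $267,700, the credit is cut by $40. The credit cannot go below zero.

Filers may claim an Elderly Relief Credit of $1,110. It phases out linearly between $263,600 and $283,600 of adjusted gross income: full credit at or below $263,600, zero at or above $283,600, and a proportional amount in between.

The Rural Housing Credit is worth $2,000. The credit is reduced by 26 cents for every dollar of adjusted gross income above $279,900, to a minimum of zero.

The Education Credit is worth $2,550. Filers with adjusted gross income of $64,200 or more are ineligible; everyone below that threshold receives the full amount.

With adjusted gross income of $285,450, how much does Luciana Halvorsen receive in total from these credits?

Health Coverage Credit: income exceeds $267,700 by $17,750, which is 45 full-or-partial $400 increments; reduction = 45 × $40 = $1,800, leaving $340.
Elderly Relief Credit: $285,450 is at or above $283,600, so the credit is $0.
Rural Housing Credit: 26% of the $5,550 excess over $279,900 is $1,443; credit = $2,000 − $1,443 = $557.
Education Credit: $285,450 meets or exceeds the $64,200 cutoff, so the credit is $0.
Total: $340 + $0 + $557 + $0 = $897.

$897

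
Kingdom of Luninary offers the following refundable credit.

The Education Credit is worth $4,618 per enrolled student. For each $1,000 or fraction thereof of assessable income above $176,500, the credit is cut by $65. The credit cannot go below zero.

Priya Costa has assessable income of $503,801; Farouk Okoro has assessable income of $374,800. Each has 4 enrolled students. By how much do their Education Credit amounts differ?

Priya ($503,801): Education Credit: base = 4 × $4,618 = $18,472. income exceeds $176,500 by $327,301 → 328 increments × $65 = $21,320 ≥ base, so the credit is $0.
Farouk ($374,800): Education Credit: base = 4 × $4,618 = $18,472. income exceeds $176,500 by $198,300, which is 199 full-or-partial $1,000 increments; reduction = 199 × $65 = $12,935, leaving $5,537.
Difference: |$0 − $5,537| = $5,537.

$5,537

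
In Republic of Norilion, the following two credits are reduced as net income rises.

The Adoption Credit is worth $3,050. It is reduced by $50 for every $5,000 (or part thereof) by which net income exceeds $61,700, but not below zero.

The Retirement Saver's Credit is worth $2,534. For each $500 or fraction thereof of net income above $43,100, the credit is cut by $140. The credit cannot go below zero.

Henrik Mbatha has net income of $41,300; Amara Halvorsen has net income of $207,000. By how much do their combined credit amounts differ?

Henrik ($41,300): Adoption Credit: $41,300 is at or below the $61,700 threshold, so the full $3,050 applies. Retirement Saver's Credit: $41,300 is at or below the $43,100 threshold, so the full $2,534 applies. total $3,050 + $2,534 = $5,584
Amara ($207,000): Adoption Credit: income exceeds $61,700 by $145,300, which is 30 full-or-partial $5,000 increments; reduction = 30 × $50 = $1,500, leaving $1,550. Retirement Saver's Credit: income exceeds $43,100 by $163,900 → 328 increments × $140 = $45,920 ≥ base, so the credit is $0. total $1,550 + $0 = $1,550
Difference: |$5,584 − $1,550| = $4,034.

$4,034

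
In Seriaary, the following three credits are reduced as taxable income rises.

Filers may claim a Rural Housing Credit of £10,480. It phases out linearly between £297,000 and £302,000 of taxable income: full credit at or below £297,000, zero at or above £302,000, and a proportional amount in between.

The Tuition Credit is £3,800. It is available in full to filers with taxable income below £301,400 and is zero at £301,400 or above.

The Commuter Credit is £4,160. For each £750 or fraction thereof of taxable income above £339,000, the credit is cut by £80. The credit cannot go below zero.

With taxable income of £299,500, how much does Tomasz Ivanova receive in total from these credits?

£13,200

Rural Housing Credit: £299,500 is £2,500 into a £5,000 phase-out range, leaving 2,500/5,000 of the credit: £10,480 × 2,500/5,000 = £5,240.
Tuition Credit: £299,500 is below the £301,400 cutoff, so the full £3,800 applies.
Commuter Credit: £299,500 is at or below the £339,000 threshold, so the full £4,160 applies.
Total: £5,240 + £3,800 + £4,160 = £13,200.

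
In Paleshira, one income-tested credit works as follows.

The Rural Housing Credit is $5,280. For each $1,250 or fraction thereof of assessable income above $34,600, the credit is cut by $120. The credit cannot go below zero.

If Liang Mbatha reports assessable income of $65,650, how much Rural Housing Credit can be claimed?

$2,280

Rural Housing Credit: income exceeds $34,600 by $31,050, which is 25 full-or-partial $1,250 increments; reduction = 25 × $120 = $3,000, leaving $2,280.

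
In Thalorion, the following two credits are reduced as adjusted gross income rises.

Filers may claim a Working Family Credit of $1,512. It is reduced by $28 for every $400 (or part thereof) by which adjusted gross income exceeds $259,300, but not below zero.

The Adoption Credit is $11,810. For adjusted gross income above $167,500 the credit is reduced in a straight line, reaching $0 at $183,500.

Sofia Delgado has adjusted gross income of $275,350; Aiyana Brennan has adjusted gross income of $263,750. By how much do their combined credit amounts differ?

Sofia ($275,350): Working Family Credit: income exceeds $259,300 by $16,050, which is 41 full-or-partial $400 increments; reduction = 41 × $28 = $1,148, leaving $364. Adoption Credit: $275,350 is at or above $183,500, so the credit is $0. total $364 + $0 = $364
Aiyana ($263,750): Working Family Credit: income exceeds $259,300 by $4,450, which is 12 full-or-partial $400 increments; reduction = 12 × $28 = $336, leaving $1,176. Adoption Credit: $263,750 is at or above $183,500, so the credit is $0. total $1,176 + $0 = $1,176
Difference: |$364 − $1,176| = $812.

$812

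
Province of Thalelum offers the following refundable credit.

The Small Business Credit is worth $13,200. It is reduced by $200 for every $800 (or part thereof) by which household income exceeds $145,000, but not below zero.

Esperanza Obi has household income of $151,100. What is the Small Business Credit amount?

Small Business Credit: income exceeds $145,000 by $6,100, which is 8 full-or-partial $800 increments; reduction = 8 × $200 = $1,600, leaving $11,600.

$11,600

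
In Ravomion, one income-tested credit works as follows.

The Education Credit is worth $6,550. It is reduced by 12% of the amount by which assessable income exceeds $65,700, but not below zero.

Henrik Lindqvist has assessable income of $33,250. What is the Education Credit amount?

$6,550

Education Credit: $33,250 is at or below the $65,700 threshold, so the full $6,550 applies.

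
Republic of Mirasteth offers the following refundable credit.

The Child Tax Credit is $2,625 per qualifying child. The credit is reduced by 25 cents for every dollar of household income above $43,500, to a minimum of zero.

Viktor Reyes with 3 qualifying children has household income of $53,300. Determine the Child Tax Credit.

$5,425

Child Tax Credit: base = 3 × $2,625 = $7,875. 25% of the $9,800 excess over $43,500 is $2,450; credit = $7,875 − $2,450 = $5,425.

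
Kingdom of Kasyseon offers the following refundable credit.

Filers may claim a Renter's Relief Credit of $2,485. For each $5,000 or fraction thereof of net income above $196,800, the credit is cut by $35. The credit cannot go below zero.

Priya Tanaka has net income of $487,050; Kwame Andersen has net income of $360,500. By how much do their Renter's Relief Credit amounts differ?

$910

Priya ($487,050): Renter's Relief Credit: income exceeds $196,800 by $290,250, which is 59 full-or-partial $5,000 increments; reduction = 59 × $35 = $2,065, leaving $420.
Kwame ($360,500): Renter's Relief Credit: income exceeds $196,800 by $163,700, which is 33 full-or-partial $5,000 increments; reduction = 33 × $35 = $1,155, leaving $1,330.
Difference: |$420 − $1,330| = $910.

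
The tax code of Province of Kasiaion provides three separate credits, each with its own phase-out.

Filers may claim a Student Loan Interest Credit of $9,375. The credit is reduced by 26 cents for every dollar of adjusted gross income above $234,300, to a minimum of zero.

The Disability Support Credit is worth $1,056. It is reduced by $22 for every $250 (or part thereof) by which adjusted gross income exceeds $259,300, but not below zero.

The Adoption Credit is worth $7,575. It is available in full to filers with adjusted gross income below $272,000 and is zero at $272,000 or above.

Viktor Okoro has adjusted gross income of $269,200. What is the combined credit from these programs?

Student Loan Interest Credit: 26% of the $34,900 excess over $234,300 is $9,074; credit = $9,375 − $9,074 = $301.
Disability Support Credit: income exceeds $259,300 by $9,900, which is 40 full-or-partial $250 increments; reduction = 40 × $22 = $880, leaving $176.
Adoption Credit: $269,200 is below the $272,000 cutoff, so the full $7,575 applies.
Total: $301 + $176 + $7,575 = $8,052.

$8,052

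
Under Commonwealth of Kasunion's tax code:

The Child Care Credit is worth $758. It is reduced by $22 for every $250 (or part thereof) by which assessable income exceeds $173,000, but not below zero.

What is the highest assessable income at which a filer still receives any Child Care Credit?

After 34 increments the reduction is 34 × $22 = $748, leaving $10; one more increment wipes it out. Increment 34 ends at excess 34 × $250 = $8,500, so the highest qualifying income is $173,000 + $8,500 = $181,500.

$181,500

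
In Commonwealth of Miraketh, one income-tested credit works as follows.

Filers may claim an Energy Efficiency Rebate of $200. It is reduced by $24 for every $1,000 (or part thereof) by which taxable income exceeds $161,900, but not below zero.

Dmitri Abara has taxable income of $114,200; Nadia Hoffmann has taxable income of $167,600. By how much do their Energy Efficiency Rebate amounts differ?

$144

Dmitri ($114,200): Energy Efficiency Rebate: $114,200 is at or below the $161,900 threshold, so the full $200 applies.
Nadia ($167,600): Energy Efficiency Rebate: income exceeds $161,900 by $5,700, which is 6 full-or-partial $1,000 increments; reduction = 6 × $24 = $144, leaving $56.
Difference: |$200 − $56| = $144.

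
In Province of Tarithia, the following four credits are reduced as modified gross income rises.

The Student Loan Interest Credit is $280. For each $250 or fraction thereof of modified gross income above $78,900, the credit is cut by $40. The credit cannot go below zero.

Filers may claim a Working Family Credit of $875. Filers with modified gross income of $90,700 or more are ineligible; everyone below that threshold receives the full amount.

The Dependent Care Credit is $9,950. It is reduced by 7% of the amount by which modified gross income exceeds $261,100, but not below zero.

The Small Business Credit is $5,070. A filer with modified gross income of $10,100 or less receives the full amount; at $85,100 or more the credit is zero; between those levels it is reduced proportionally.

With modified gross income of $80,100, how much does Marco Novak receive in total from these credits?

Student Loan Interest Credit: income exceeds $78,900 by $1,200, which is 5 full-or-partial $250 increments; reduction = 5 × $40 = $200, leaving $80.
Working Family Credit: $80,100 is below the $90,700 cutoff, so the full $875 applies.
Dependent Care Credit: $80,100 is at or below the $261,100 threshold, so the full $9,950 applies.
Small Business Credit: $80,100 is $70,000 into a $75,000 phase-out range, leaving 5,000/75,000 of the credit: $5,070 × 5,000/75,000 = $338.
Total: $80 + $875 + $9,950 + $338 = $11,243.

$11,243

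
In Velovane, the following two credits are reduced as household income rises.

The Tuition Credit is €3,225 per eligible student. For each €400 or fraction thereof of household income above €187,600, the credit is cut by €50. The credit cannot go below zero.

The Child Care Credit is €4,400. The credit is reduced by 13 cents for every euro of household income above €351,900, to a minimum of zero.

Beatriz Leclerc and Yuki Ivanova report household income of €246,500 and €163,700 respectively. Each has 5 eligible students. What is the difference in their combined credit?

Beatriz (€246,500): Tuition Credit: base = 5 × €3,225 = €16,125. income exceeds €187,600 by €58,900, which is 148 full-or-partial €400 increments; reduction = 148 × €50 = €7,400, leaving €8,725. Child Care Credit: €246,500 is at or below the €351,900 threshold, so the full €4,400 applies. total €8,725 + €4,400 = €13,125
Yuki (€163,700): Tuition Credit: base = 5 × €3,225 = €16,125. €163,700 is at or below the €187,600 threshold, so the full €16,125 applies. Child Care Credit: €163,700 is at or below the €351,900 threshold, so the full €4,400 applies. total €16,125 + €4,400 = €20,525
Difference: |€13,125 − €20,525| = €7,400.

€7,400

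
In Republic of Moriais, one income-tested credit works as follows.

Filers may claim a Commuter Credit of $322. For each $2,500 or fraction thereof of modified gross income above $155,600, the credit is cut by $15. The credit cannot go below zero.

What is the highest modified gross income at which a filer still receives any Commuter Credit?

After 21 increments the reduction is 21 × $15 = $315, leaving $7; one more increment wipes it out. Increment 21 ends at excess 21 × $2,500 = $52,500, so the highest qualifying income is $155,600 + $52,500 = $208,100.

$208,100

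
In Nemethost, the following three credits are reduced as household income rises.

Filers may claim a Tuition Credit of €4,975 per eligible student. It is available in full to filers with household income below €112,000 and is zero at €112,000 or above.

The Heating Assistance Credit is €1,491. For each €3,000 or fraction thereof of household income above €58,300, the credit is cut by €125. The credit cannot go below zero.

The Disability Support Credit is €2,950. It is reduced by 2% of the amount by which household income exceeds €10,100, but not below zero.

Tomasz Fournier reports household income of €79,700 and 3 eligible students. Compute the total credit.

Tuition Credit: base = 3 × €4,975 = €14,925. €79,700 is below the €112,000 cutoff, so the full €14,925 applies.
Heating Assistance Credit: income exceeds €58,300 by €21,400, which is 8 full-or-partial €3,000 increments; reduction = 8 × €125 = €1,000, leaving €491.
Disability Support Credit: 2% of the €69,600 excess over €10,100 is €1,392; credit = €2,950 − €1,392 = €1,558.
Total: €14,925 + €491 + €1,558 = €16,974.

€16,974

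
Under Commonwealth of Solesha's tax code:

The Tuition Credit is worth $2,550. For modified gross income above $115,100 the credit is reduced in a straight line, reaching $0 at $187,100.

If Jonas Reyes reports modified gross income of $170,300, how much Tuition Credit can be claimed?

$595

Tuition Credit: $170,300 is $55,200 into a $72,000 phase-out range, leaving 16,800/72,000 of the credit: $2,550 × 16,800/72,000 = $595.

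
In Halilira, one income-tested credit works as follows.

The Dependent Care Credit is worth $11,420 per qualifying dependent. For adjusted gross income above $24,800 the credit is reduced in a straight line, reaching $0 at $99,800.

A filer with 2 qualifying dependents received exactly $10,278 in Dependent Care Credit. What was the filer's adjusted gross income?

Full credit = 2 × $11,420 = $22,840.
$10,278 is 10,278/22,840 of the full $22,840, so 12,562/22,840 of the $75,000 range has been used: income = $24,800 + $75,000 × 12,562/22,840 = $66,050.

$66,050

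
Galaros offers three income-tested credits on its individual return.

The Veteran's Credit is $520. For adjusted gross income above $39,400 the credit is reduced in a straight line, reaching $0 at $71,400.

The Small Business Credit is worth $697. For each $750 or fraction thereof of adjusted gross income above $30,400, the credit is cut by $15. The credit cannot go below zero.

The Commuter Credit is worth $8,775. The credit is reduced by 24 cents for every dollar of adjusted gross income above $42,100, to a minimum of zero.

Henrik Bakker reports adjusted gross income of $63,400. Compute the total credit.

$3,830

Veteran's Credit: $63,400 is $24,000 into a $32,000 phase-out range, leaving 8,000/32,000 of the credit: $520 × 8,000/32,000 = $130.
Small Business Credit: income exceeds $30,400 by $33,000, which is 44 full-or-partial $750 increments; reduction = 44 × $15 = $660, leaving $37.
Commuter Credit: 24% of the $21,300 excess over $42,100 is $5,112; credit = $8,775 − $5,112 = $3,663.
Total: $130 + $37 + $3,663 = $3,830.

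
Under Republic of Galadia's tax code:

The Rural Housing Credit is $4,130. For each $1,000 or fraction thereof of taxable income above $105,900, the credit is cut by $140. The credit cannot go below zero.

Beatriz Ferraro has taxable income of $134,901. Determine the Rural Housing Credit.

$0

Rural Housing Credit: income exceeds $105,900 by $29,001 → 30 increments × $140 = $4,200 ≥ base, so the credit is $0.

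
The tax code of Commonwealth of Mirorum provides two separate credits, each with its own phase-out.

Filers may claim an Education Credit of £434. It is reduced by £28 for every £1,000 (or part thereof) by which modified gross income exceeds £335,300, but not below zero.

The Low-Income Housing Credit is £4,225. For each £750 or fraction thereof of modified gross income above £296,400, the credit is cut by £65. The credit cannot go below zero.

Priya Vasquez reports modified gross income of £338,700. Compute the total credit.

Education Credit: income exceeds £335,300 by £3,400, which is 4 full-or-partial £1,000 increments; reduction = 4 × £28 = £112, leaving £322.
Low-Income Housing Credit: income exceeds £296,400 by £42,300, which is 57 full-or-partial £750 increments; reduction = 57 × £65 = £3,705, leaving £520.
Total: £322 + £520 = £842.

£842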